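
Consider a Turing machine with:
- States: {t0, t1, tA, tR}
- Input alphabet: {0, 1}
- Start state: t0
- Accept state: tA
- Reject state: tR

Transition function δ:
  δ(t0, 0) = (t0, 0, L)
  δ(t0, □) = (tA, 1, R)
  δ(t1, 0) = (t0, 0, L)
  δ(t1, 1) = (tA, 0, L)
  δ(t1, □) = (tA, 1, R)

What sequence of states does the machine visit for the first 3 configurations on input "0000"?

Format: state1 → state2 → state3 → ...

Execution trace:
Initial: [t0]0000
Step 1: δ(t0, 0) = (t0, 0, L) → [t0]□0000
Step 2: δ(t0, □) = (tA, 1, R) → 1[tA]0000

The machine reaches the accept state tA and halts.

State sequence: t0 → t0 → tA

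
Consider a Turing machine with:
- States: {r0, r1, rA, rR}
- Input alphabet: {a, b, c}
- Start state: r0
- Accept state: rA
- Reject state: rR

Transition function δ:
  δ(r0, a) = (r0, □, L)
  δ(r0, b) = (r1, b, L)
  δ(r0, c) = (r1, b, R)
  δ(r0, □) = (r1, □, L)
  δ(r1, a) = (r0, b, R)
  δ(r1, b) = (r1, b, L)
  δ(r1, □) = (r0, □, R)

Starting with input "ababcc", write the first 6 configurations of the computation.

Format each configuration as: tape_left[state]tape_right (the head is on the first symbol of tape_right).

Transitions applied:
Step 1: δ(r0, a) = (r0, □, L)
Step 2: δ(r0, □) = (r1, □, L)
Step 3: δ(r1, □) = (r0, □, R)
Step 4: δ(r0, □) = (r1, □, L)
Step 5: δ(r1, □) = (r0, □, R)

The first 6 configurations are:
[r0]ababcc ⊢ [r0]□□babcc ⊢ [r1]□□□babcc ⊢ □[r0]□□babcc ⊢ [r1]□□□babcc ⊢ □[r0]□□babcc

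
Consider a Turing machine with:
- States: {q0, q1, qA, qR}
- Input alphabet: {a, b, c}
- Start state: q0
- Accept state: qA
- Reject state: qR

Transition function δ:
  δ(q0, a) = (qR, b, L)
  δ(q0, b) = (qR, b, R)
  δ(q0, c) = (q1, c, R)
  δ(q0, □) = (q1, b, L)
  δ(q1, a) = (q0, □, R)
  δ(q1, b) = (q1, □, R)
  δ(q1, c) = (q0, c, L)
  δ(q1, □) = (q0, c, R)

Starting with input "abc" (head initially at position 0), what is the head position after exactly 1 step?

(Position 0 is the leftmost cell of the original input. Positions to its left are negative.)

Execution trace (head position shown):
Step 0: [q0]abc  (head at position 0)
Step 1: move left → [qR]□bbc  (head at position -1)

After 1 step, the head is at position -1.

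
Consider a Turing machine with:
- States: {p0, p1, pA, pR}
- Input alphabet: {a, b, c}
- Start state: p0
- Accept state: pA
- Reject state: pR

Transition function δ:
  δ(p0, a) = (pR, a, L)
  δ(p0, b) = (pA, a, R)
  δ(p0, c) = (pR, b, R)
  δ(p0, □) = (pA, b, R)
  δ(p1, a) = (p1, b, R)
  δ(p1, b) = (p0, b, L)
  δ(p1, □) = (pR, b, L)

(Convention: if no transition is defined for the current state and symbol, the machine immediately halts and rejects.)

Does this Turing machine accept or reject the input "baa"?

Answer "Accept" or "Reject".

Execution trace:
Initial: [p0]baa
Step 1: δ(p0, b) = (pA, a, R) → a[pA]aa

The machine reaches the accept state pA and halts.

Answer: Accept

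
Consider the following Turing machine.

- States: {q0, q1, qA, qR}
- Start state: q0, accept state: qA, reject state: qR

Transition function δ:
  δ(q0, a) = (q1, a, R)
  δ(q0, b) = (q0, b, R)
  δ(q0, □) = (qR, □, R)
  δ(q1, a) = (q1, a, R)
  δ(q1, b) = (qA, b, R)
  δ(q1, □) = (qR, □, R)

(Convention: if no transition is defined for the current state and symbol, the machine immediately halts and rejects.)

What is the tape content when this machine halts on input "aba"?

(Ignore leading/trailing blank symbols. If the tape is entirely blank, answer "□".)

Execution trace:
Initial: [q0]aba
Step 1: δ(q0, a) = (q1, a, R) → a[q1]ba
Step 2: δ(q1, b) = (qA, b, R) → ab[qA]a

The machine reaches the accept state qA and halts.

Final tape (ignoring leading/trailing blanks): aba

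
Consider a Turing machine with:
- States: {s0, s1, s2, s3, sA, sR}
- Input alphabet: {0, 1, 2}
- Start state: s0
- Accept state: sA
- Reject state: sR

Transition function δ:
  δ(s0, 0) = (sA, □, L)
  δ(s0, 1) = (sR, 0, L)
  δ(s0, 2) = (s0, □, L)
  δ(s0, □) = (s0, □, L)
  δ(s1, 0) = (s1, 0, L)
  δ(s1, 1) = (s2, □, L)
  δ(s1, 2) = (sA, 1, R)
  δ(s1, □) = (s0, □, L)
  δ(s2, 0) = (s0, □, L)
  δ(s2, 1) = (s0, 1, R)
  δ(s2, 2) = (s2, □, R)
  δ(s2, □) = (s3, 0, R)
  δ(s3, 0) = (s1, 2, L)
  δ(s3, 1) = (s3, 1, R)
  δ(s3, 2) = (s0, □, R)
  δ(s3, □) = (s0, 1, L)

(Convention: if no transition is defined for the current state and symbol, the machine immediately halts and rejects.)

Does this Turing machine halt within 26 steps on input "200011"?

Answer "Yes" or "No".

Execution trace:
Initial: [s0]200011
Step 1: δ(s0, 2) = (s0, □, L) → [s0]□□00011
Step 2: δ(s0, □) = (s0, □, L) → [s0]□□□00011
Step 3: δ(s0, □) = (s0, □, L) → [s0]□□□□00011
Step 4: δ(s0, □) = (s0, □, L) → [s0]□□□□□00011
Step 5: δ(s0, □) = (s0, □, L) → [s0]□□□□□□00011
Step 6: δ(s0, □) = (s0, □, L) → [s0]□□□□□□□00011
Step 7: δ(s0, □) = (s0, □, L) → [s0]□□□□□□□□00011
Step 8: δ(s0, □) = (s0, □, L) → [s0]□□□□□□□□□00011
Step 9: δ(s0, □) = (s0, □, L) → [s0]□□□□□□□□□□00011
Step 10: δ(s0, □) = (s0, □, L) → [s0]□□□□□□□□□□□00011
Step 11: δ(s0, □) = (s0, □, L) → [s0]□□□□□□□□□□□□00011
Step 12: δ(s0, □) = (s0, □, L) → [s0]□□□□□□□□□□□□□00011
Step 13: δ(s0, □) = (s0, □, L) → [s0]□□□□□□□□□□□□□□00011
Step 14: δ(s0, □) = (s0, □, L) → [s0]□□□□□□□□□□□□□□□00011
Step 15: δ(s0, □) = (s0, □, L) → [s0]□□□□□□□□□□□□□□□□00011
Step 16: δ(s0, □) = (s0, □, L) → [s0]□□□□□□□□□□□□□□□□□00011
Step 17: δ(s0, □) = (s0, □, L) → [s0]□□□□□□□□□□□□□□□□□□00011
Step 18: δ(s0, □) = (s0, □, L) → [s0]□□□□□□□□□□□□□□□□□□□00011
Step 19: δ(s0, □) = (s0, □, L) → [s0]□□□□□□□□□□□□□□□□□□□□00011
Step 20: δ(s0, □) = (s0, □, L) → [s0]□□□□□□□□□□□□□□□□□□□□□00011
Step 21: δ(s0, □) = (s0, □, L) → [s0]□□□□□□□□□□□□□□□□□□□□□□00011
Step 22: δ(s0, □) = (s0, □, L) → [s0]□□□□□□□□□□□□□□□□□□□□□□□00011
Step 23: δ(s0, □) = (s0, □, L) → [s0]□□□□□□□□□□□□□□□□□□□□□□□□00011
Step 24: δ(s0, □) = (s0, □, L) → [s0]□□□□□□□□□□□□□□□□□□□□□□□□□00011
Step 25: δ(s0, □) = (s0, □, L) → [s0]□□□□□□□□□□□□□□□□□□□□□□□□□□00011
Step 26: δ(s0, □) = (s0, □, L) → [s0]□□□□□□□□□□□□□□□□□□□□□□□□□□□00011

The machine has not reached a halting state after 26 steps.
The machine did not halt within the 26-step bound.

Answer: No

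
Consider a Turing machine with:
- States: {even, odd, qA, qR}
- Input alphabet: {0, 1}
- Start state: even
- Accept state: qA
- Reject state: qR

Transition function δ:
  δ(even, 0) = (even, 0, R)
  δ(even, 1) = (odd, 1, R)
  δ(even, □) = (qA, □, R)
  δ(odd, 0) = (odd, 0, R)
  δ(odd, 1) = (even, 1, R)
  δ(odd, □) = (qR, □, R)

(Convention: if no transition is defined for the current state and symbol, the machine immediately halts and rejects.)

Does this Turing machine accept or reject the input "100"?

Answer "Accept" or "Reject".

Execution trace:
Initial: [even]100
Step 1: δ(even, 1) = (odd, 1, R) → 1[odd]00
Step 2: δ(odd, 0) = (odd, 0, R) → 10[odd]0
Step 3: δ(odd, 0) = (odd, 0, R) → 100[odd]□
Step 4: δ(odd, □) = (qR, □, R) → 100□[qR]□

The machine reaches the reject state qR and halts.

Answer: Reject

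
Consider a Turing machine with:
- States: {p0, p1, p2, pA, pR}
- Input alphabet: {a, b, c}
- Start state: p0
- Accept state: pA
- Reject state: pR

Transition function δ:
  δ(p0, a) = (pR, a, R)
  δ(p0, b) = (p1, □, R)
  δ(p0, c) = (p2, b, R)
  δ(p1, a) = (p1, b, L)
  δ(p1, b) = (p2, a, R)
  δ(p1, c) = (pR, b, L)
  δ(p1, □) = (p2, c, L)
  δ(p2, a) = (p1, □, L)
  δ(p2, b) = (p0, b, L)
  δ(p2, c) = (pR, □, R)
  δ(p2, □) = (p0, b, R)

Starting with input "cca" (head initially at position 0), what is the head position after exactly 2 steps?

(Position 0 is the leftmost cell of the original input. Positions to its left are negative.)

Execution trace (head position shown):
Step 0: [p0]cca  (head at position 0)
Step 1: move right → b[p2]ca  (head at position 1)
Step 2: move right → b□[pR]a  (head at position 2)

After 2 steps, the head is at position 2.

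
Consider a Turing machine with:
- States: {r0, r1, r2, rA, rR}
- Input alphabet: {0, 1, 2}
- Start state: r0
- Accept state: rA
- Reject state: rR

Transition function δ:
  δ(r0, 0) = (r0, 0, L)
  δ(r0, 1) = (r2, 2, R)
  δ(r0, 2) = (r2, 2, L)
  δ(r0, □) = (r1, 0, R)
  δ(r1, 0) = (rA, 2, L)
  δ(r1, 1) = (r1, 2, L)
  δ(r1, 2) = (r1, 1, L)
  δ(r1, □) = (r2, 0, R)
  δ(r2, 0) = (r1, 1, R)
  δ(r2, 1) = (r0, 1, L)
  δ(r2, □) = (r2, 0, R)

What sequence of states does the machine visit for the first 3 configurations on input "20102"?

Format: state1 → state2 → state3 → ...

Execution trace:
Initial: [r0]20102
Step 1: δ(r0, 2) = (r2, 2, L) → [r2]□20102
Step 2: δ(r2, □) = (r2, 0, R) → 0[r2]20102

No transition is defined for δ(r2, 2). By convention the machine halts and rejects.

State sequence: r0 → r2 → r2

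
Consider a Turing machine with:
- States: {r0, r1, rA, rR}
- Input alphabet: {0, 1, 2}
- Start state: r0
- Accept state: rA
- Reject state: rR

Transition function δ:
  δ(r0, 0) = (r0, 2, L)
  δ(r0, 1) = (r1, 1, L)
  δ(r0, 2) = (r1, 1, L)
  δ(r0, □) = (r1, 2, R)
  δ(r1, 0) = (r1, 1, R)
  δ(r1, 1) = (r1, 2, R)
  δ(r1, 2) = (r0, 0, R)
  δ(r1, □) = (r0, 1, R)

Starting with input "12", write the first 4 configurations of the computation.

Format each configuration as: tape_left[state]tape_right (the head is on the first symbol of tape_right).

Transitions applied:
Step 1: δ(r0, 1) = (r1, 1, L)
Step 2: δ(r1, □) = (r0, 1, R)
Step 3: δ(r0, 1) = (r1, 1, L)

The first 4 configurations are:
[r0]12 ⊢ [r1]□12 ⊢ 1[r0]12 ⊢ [r1]112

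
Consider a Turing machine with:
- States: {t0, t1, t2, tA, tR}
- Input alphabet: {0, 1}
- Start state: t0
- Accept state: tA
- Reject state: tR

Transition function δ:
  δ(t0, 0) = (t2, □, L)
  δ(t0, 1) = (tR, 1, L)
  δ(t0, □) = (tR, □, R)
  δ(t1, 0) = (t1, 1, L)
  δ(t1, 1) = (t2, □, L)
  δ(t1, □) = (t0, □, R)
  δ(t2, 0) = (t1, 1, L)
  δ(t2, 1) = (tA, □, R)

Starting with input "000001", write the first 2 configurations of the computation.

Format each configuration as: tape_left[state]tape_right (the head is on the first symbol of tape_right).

Transitions applied:
Step 1: δ(t0, 0) = (t2, □, L)

The first 2 configurations are:
[t0]000001 ⊢ [t2]□□00001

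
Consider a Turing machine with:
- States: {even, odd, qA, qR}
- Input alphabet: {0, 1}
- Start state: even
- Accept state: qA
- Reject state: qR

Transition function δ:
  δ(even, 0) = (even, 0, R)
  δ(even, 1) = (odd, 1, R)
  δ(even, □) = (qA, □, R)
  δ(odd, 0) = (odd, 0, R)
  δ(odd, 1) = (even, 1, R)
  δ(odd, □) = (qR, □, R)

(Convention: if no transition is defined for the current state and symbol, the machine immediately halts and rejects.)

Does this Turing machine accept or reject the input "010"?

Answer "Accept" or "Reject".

Execution trace:
Initial: [even]010
Step 1: δ(even, 0) = (even, 0, R) → 0[even]10
Step 2: δ(even, 1) = (odd, 1, R) → 01[odd]0
Step 3: δ(odd, 0) = (odd, 0, R) → 010[odd]□
Step 4: δ(odd, □) = (qR, □, R) → 010□[qR]□

The machine reaches the reject state qR and halts.

Answer: Reject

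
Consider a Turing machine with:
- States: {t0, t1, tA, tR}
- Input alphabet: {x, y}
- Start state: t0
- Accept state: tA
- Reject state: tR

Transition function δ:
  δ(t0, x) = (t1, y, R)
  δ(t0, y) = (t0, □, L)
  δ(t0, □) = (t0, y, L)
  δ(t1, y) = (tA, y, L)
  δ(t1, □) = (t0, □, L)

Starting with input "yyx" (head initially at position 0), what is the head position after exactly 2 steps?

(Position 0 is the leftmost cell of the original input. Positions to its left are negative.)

Execution trace (head position shown):
Step 0: [t0]yyx  (head at position 0)
Step 1: move left → [t0]□□yx  (head at position -1)
Step 2: move left → [t0]□y□yx  (head at position -2)

After 2 steps, the head is at position -2.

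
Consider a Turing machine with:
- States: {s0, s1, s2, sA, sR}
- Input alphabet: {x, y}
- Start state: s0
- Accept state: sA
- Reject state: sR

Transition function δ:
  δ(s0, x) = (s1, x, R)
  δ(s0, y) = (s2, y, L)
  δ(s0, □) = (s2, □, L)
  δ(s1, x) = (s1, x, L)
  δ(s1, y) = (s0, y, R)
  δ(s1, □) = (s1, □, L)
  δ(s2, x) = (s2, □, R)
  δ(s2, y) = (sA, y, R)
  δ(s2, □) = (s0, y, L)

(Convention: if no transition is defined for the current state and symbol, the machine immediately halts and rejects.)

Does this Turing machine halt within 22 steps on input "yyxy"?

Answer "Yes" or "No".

Execution trace:
Initial: [s0]yyxy
Step 1: δ(s0, y) = (s2, y, L) → [s2]□yyxy
Step 2: δ(s2, □) = (s0, y, L) → [s0]□yyyxy
Step 3: δ(s0, □) = (s2, □, L) → [s2]□□yyyxy
Step 4: δ(s2, □) = (s0, y, L) → [s0]□y□yyyxy
Step 5: δ(s0, □) = (s2, □, L) → [s2]□□y□yyyxy
Step 6: δ(s2, □) = (s0, y, L) → [s0]□y□y□yyyxy
Step 7: δ(s0, □) = (s2, □, L) → [s2]□□y□y□yyyxy
Step 8: δ(s2, □) = (s0, y, L) → [s0]□y□y□y□yyyxy
Step 9: δ(s0, □) = (s2, □, L) → [s2]□□y□y□y□yyyxy
Step 10: δ(s2, □) = (s0, y, L) → [s0]□y□y□y□y□yyyxy
Step 11: δ(s0, □) = (s2, □, L) → [s2]□□y□y□y□y□yyyxy
Step 12: δ(s2, □) = (s0, y, L) → [s0]□y□y□y□y□y□yyyxy
Step 13: δ(s0, □) = (s2, □, L) → [s2]□□y□y□y□y□y□yyyxy
Step 14: δ(s2, □) = (s0, y, L) → [s0]□y□y□y□y□y□y□yyyxy
Step 15: δ(s0, □) = (s2, □, L) → [s2]□□y□y□y□y□y□y□yyyxy
Step 16: δ(s2, □) = (s0, y, L) → [s0]□y□y□y□y□y□y□y□yyyxy
Step 17: δ(s0, □) = (s2, □, L) → [s2]□□y□y□y□y□y□y□y□yyyxy
Step 18: δ(s2, □) = (s0, y, L) → [s0]□y□y□y□y□y□y□y□y□yyyxy
Step 19: δ(s0, □) = (s2, □, L) → [s2]□□y□y□y□y□y□y□y□y□yyyxy
Step 20: δ(s2, □) = (s0, y, L) → [s0]□y□y□y□y□y□y□y□y□y□yyyxy
Step 21: δ(s0, □) = (s2, □, L) → [s2]□□y□y□y□y□y□y□y□y□y□yyyxy
Step 22: δ(s2, □) = (s0, y, L) → [s0]□y□y□y□y□y□y□y□y□y□y□yyyxy

The machine has not reached a halting state after 22 steps.
The machine did not halt within the 22-step bound.

Answer: No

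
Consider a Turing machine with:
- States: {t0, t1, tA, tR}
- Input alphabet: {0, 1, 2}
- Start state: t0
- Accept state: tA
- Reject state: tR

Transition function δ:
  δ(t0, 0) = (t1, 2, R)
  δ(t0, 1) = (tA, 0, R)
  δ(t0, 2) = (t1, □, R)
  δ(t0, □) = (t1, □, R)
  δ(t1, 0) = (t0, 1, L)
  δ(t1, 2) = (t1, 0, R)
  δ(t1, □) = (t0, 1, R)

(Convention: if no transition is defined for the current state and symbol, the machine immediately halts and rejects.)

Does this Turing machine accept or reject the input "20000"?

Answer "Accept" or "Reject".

Execution trace:
Initial: [t0]20000
Step 1: δ(t0, 2) = (t1, □, R) → □[t1]0000
Step 2: δ(t1, 0) = (t0, 1, L) → [t0]□1000
Step 3: δ(t0, □) = (t1, □, R) → □[t1]1000

No transition is defined for δ(t1, 1). By convention the machine halts and rejects.

Answer: Reject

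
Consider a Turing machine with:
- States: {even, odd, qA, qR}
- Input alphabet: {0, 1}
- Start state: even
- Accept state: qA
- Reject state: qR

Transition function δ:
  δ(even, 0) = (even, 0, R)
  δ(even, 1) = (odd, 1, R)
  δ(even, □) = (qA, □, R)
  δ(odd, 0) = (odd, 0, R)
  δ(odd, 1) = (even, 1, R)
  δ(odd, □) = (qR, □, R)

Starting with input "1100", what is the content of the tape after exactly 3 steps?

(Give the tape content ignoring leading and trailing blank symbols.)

Execution trace:
Initial: [even]1100
Step 1: δ(even, 1) = (odd, 1, R) → 1[odd]100
Step 2: δ(odd, 1) = (even, 1, R) → 11[even]00
Step 3: δ(even, 0) = (even, 0, R) → 110[even]0

After 3 steps, the tape (ignoring leading/trailing blanks) is: 1100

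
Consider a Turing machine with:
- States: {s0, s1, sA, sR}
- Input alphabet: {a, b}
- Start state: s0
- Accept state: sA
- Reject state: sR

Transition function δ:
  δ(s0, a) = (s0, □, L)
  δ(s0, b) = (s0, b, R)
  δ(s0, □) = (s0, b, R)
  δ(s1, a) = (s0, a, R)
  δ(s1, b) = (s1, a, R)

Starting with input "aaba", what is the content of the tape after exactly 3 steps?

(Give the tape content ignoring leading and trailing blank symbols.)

Execution trace:
Initial: [s0]aaba
Step 1: δ(s0, a) = (s0, □, L) → [s0]□□aba
Step 2: δ(s0, □) = (s0, b, R) → b[s0]□aba
Step 3: δ(s0, □) = (s0, b, R) → bb[s0]aba

After 3 steps, the tape (ignoring leading/trailing blanks) is: bbaba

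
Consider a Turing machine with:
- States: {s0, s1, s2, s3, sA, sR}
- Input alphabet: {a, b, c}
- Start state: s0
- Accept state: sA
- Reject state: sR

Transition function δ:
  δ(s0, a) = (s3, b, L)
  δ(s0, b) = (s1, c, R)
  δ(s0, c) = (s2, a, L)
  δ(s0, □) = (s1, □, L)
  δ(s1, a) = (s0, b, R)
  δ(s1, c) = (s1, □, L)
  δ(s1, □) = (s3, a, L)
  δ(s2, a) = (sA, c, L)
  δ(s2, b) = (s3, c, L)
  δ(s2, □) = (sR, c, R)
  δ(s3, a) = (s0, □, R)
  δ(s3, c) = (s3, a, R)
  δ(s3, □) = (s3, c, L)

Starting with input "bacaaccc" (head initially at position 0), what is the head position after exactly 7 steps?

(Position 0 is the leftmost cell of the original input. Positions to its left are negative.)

Execution trace (head position shown):
Step 0: [s0]bacaaccc  (head at position 0)
Step 1: move right → c[s1]acaaccc  (head at position 1)
Step 2: move right → cb[s0]caaccc  (head at position 2)
Step 3: move left → c[s2]baaaccc  (head at position 1)
Step 4: move left → [s3]ccaaaccc  (head at position 0)
Step 5: move right → a[s3]caaaccc  (head at position 1)
Step 6: move right → aa[s3]aaaccc  (head at position 2)
Step 7: move right → aa□[s0]aaccc  (head at position 3)

After 7 steps, the head is at position 3.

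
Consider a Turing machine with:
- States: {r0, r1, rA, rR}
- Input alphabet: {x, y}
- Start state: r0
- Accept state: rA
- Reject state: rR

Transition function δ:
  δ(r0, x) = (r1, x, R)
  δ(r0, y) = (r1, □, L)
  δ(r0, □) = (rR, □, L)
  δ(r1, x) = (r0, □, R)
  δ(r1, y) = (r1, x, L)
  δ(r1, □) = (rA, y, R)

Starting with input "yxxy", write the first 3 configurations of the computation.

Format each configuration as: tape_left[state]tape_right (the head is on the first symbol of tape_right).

Transitions applied:
Step 1: δ(r0, y) = (r1, □, L)
Step 2: δ(r1, □) = (rA, y, R)

The first 3 configurations are:
[r0]yxxy ⊢ [r1]□□xxy ⊢ y[rA]□xxy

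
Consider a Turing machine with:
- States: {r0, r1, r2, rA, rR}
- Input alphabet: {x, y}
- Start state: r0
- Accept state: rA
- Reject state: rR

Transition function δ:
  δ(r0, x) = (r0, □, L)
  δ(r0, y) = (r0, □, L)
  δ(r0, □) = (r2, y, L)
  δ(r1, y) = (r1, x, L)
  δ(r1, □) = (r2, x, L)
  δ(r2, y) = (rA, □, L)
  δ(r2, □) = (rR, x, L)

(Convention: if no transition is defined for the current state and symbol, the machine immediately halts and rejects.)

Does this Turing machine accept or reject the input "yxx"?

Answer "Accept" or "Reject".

Execution trace:
Initial: [r0]yxx
Step 1: δ(r0, y) = (r0, □, L) → [r0]□□xx
Step 2: δ(r0, □) = (r2, y, L) → [r2]□y□xx
Step 3: δ(r2, □) = (rR, x, L) → [rR]□xy□xx

The machine reaches the reject state rR and halts.

Answer: Reject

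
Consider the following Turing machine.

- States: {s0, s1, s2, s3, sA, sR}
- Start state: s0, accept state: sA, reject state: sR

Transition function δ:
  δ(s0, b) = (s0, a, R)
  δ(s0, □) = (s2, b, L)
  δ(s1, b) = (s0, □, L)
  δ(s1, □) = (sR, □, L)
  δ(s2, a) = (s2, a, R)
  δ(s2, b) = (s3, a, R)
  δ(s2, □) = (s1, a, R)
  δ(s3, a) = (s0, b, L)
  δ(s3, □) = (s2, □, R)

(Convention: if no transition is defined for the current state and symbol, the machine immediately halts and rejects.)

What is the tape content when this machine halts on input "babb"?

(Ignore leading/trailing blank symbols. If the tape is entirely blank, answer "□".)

Execution trace:
Initial: [s0]babb
Step 1: δ(s0, b) = (s0, a, R) → a[s0]abb

No transition is defined for δ(s0, a). By convention the machine halts and rejects.

Final tape (ignoring leading/trailing blanks): aabb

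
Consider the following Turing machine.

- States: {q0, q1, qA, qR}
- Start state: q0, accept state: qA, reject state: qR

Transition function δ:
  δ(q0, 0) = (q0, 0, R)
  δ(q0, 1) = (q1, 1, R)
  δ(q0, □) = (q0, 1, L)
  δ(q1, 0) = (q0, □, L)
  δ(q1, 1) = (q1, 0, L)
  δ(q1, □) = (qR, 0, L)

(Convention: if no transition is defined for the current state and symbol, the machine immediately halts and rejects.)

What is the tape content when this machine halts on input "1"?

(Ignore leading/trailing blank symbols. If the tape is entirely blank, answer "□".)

Execution trace:
Initial: [q0]1
Step 1: δ(q0, 1) = (q1, 1, R) → 1[q1]□
Step 2: δ(q1, □) = (qR, 0, L) → [qR]10

The machine reaches the reject state qR and halts.

Final tape (ignoring leading/trailing blanks): 10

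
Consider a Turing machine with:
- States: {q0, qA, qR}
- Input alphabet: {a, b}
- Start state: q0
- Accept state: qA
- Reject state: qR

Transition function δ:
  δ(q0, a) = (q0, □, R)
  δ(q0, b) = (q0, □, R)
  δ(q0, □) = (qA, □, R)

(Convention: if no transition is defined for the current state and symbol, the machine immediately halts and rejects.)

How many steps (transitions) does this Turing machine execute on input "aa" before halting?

Execution trace:
Initial: [q0]aa
Step 1: δ(q0, a) = (q0, □, R) → □[q0]a
Step 2: δ(q0, a) = (q0, □, R) → □□[q0]□
Step 3: δ(q0, □) = (qA, □, R) → □□□[qA]□

The machine reaches the accept state qA and halts.

The machine executed 3 steps before halting.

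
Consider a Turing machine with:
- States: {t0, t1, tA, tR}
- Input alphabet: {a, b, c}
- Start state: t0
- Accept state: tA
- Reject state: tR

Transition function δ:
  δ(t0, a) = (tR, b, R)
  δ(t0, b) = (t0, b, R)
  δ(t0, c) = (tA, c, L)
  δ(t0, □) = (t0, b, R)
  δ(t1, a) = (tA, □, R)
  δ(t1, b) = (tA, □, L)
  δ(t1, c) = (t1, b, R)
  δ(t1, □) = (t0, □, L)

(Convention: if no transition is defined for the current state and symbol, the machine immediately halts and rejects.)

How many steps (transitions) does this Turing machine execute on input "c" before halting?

Execution trace:
Initial: [t0]c
Step 1: δ(t0, c) = (tA, c, L) → [tA]□c

The machine reaches the accept state tA and halts.

The machine executed 1 step before halting.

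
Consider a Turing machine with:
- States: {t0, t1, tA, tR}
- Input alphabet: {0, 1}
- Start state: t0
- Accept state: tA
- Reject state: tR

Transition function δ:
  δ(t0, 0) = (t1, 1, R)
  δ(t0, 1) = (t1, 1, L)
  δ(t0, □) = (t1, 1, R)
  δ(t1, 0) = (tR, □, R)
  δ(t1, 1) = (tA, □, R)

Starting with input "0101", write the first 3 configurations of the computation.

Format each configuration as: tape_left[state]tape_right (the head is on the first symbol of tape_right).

Transitions applied:
Step 1: δ(t0, 0) = (t1, 1, R)
Step 2: δ(t1, 1) = (tA, □, R)

The first 3 configurations are:
[t0]0101 ⊢ 1[t1]101 ⊢ 1□[tA]01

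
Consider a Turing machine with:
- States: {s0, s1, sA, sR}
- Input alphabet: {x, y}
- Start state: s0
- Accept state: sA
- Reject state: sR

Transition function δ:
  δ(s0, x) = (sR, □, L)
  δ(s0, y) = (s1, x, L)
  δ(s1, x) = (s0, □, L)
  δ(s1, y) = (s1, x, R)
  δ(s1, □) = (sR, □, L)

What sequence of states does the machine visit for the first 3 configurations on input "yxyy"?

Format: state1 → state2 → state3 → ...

Execution trace:
Initial: [s0]yxyy
Step 1: δ(s0, y) = (s1, x, L) → [s1]□xxyy
Step 2: δ(s1, □) = (sR, □, L) → [sR]□□xxyy

The machine reaches the reject state sR and halts.

State sequence: s0 → s1 → sR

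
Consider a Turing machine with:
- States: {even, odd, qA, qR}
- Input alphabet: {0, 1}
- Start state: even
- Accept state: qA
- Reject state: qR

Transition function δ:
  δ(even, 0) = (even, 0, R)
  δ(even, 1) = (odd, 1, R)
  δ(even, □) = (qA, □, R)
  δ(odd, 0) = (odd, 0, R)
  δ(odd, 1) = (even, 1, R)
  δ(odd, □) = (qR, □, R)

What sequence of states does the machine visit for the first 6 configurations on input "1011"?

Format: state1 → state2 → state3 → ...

Execution trace:
Initial: [even]1011
Step 1: δ(even, 1) = (odd, 1, R) → 1[odd]011
Step 2: δ(odd, 0) = (odd, 0, R) → 10[odd]11
Step 3: δ(odd, 1) = (even, 1, R) → 101[even]1
Step 4: δ(even, 1) = (odd, 1, R) → 1011[odd]□
Step 5: δ(odd, □) = (qR, □, R) → 1011□[qR]□

The machine reaches the reject state qR and halts.

State sequence: even → odd → odd → even → odd → qR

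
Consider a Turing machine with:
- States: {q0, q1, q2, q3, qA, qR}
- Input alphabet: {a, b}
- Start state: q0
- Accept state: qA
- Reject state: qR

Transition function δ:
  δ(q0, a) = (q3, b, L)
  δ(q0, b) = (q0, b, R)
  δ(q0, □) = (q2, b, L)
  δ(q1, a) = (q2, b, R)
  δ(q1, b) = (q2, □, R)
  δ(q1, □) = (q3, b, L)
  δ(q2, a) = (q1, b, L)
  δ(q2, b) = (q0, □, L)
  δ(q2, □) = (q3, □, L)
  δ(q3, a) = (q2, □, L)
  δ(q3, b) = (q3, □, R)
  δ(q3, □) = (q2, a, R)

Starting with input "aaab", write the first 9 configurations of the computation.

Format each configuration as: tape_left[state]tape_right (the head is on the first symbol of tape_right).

Transitions applied:
Step 1: δ(q0, a) = (q3, b, L)
Step 2: δ(q3, □) = (q2, a, R)
Step 3: δ(q2, b) = (q0, □, L)
Step 4: δ(q0, a) = (q3, b, L)
Step 5: δ(q3, □) = (q2, a, R)
Step 6: δ(q2, b) = (q0, □, L)
Step 7: δ(q0, a) = (q3, b, L)
Step 8: δ(q3, □) = (q2, a, R)

The first 9 configurations are:
[q0]aaab ⊢ [q3]□baab ⊢ a[q2]baab ⊢ [q0]a□aab ⊢ [q3]□b□aab ⊢ a[q2]b□aab ⊢ [q0]a□□aab ⊢ [q3]□b□□aab ⊢ a[q2]b□□aab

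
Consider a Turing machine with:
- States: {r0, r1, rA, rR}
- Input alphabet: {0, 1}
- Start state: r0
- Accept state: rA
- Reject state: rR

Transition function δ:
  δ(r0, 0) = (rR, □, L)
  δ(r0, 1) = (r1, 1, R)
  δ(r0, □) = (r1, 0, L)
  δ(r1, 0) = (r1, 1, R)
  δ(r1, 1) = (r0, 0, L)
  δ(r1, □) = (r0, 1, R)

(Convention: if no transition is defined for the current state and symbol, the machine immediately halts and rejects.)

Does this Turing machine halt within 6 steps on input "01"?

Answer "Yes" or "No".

Execution trace:
Initial: [r0]01
Step 1: δ(r0, 0) = (rR, □, L) → [rR]□□1

The machine reaches the reject state rR and halts.
The machine halted after 1 step (within the 6-step bound).

Answer: Yes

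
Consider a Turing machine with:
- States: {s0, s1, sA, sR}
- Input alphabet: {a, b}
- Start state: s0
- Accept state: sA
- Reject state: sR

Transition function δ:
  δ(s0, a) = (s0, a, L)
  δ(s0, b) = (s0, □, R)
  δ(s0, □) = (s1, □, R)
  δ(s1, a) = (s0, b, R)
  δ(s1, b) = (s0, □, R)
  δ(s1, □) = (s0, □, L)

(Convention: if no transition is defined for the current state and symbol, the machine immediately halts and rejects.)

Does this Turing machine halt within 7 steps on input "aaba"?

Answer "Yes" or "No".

Execution trace:
Initial: [s0]aaba
Step 1: δ(s0, a) = (s0, a, L) → [s0]□aaba
Step 2: δ(s0, □) = (s1, □, R) → □[s1]aaba
Step 3: δ(s1, a) = (s0, b, R) → □b[s0]aba
Step 4: δ(s0, a) = (s0, a, L) → □[s0]baba
Step 5: δ(s0, b) = (s0, □, R) → □□[s0]aba
Step 6: δ(s0, a) = (s0, a, L) → □[s0]□aba
Step 7: δ(s0, □) = (s1, □, R) → □□[s1]aba

The machine has not reached a halting state after 7 steps.
The machine did not halt within the 7-step bound.

Answer: No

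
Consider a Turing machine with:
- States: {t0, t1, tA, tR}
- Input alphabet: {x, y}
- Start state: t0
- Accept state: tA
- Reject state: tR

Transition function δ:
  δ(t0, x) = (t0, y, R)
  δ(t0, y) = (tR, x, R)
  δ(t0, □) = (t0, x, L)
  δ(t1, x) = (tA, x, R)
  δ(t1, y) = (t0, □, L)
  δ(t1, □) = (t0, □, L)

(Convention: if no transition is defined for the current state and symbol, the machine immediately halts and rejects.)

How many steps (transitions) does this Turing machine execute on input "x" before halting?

Execution trace:
Initial: [t0]x
Step 1: δ(t0, x) = (t0, y, R) → y[t0]□
Step 2: δ(t0, □) = (t0, x, L) → [t0]yx
Step 3: δ(t0, y) = (tR, x, R) → x[tR]x

The machine reaches the reject state tR and halts.

The machine executed 3 steps before halting.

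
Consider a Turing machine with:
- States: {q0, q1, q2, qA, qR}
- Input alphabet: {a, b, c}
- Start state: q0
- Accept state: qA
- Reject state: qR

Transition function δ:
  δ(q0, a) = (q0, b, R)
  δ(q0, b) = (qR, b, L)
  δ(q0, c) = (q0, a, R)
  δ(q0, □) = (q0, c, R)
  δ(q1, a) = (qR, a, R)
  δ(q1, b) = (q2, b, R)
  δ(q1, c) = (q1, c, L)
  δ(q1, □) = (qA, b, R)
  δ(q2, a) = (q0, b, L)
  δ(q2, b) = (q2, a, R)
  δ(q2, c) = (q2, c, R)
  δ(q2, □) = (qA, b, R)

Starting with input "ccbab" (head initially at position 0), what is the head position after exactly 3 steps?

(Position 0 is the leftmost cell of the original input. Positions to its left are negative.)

Execution trace (head position shown):
Step 0: [q0]ccbab  (head at position 0)
Step 1: move right → a[q0]cbab  (head at position 1)
Step 2: move right → aa[q0]bab  (head at position 2)
Step 3: move left → a[qR]abab  (head at position 1)

After 3 steps, the head is at position 1.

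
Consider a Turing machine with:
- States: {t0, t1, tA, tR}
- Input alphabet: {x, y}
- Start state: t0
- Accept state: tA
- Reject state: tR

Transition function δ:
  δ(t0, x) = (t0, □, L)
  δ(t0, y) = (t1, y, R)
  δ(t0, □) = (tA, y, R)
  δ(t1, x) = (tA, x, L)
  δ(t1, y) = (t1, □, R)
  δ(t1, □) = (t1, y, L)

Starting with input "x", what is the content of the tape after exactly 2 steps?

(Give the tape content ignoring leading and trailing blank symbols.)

Execution trace:
Initial: [t0]x
Step 1: δ(t0, x) = (t0, □, L) → [t0]□□
Step 2: δ(t0, □) = (tA, y, R) → y[tA]□

The machine reaches the accept state tA and halts.

After 2 steps, the tape (ignoring leading/trailing blanks) is: y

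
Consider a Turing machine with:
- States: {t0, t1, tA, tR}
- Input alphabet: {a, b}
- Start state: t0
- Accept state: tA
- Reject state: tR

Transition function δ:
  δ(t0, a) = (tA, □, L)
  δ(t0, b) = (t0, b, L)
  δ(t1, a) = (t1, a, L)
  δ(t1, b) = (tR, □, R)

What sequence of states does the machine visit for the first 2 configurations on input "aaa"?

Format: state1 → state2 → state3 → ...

Execution trace:
Initial: [t0]aaa
Step 1: δ(t0, a) = (tA, □, L) → [tA]□□aa

The machine reaches the accept state tA and halts.

State sequence: t0 → tA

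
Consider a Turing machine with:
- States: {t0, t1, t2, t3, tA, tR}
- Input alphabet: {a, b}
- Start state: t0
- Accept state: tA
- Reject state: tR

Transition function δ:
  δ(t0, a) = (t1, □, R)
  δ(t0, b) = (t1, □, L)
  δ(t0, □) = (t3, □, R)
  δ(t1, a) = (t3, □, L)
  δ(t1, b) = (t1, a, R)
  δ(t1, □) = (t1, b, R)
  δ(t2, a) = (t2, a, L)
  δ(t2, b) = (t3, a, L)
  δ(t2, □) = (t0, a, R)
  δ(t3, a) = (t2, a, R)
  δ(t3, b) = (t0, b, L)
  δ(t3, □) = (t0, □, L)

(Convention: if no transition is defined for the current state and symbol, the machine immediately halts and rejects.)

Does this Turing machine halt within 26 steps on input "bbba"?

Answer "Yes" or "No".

Execution trace:
Initial: [t0]bbba
Step 1: δ(t0, b) = (t1, □, L) → [t1]□□bba
Step 2: δ(t1, □) = (t1, b, R) → b[t1]□bba
Step 3: δ(t1, □) = (t1, b, R) → bb[t1]bba
Step 4: δ(t1, b) = (t1, a, R) → bba[t1]ba
Step 5: δ(t1, b) = (t1, a, R) → bbaa[t1]a
Step 6: δ(t1, a) = (t3, □, L) → bba[t3]a□
Step 7: δ(t3, a) = (t2, a, R) → bbaa[t2]□
Step 8: δ(t2, □) = (t0, a, R) → bbaaa[t0]□
Step 9: δ(t0, □) = (t3, □, R) → bbaaa□[t3]□
Step 10: δ(t3, □) = (t0, □, L) → bbaaa[t0]□□
Step 11: δ(t0, □) = (t3, □, R) → bbaaa□[t3]□
Step 12: δ(t3, □) = (t0, □, L) → bbaaa[t0]□□
Step 13: δ(t0, □) = (t3, □, R) → bbaaa□[t3]□
Step 14: δ(t3, □) = (t0, □, L) → bbaaa[t0]□□
Step 15: δ(t0, □) = (t3, □, R) → bbaaa□[t3]□
Step 16: δ(t3, □) = (t0, □, L) → bbaaa[t0]□□
Step 17: δ(t0, □) = (t3, □, R) → bbaaa□[t3]□
Step 18: δ(t3, □) = (t0, □, L) → bbaaa[t0]□□
Step 19: δ(t0, □) = (t3, □, R) → bbaaa□[t3]□
Step 20: δ(t3, □) = (t0, □, L) → bbaaa[t0]□□
Step 21: δ(t0, □) = (t3, □, R) → bbaaa□[t3]□
Step 22: δ(t3, □) = (t0, □, L) → bbaaa[t0]□□
Step 23: δ(t0, □) = (t3, □, R) → bbaaa□[t3]□
Step 24: δ(t3, □) = (t0, □, L) → bbaaa[t0]□□
Step 25: δ(t0, □) = (t3, □, R) → bbaaa□[t3]□
Step 26: δ(t3, □) = (t0, □, L) → bbaaa[t0]□□

The machine has not reached a halting state after 26 steps.
The machine did not halt within the 26-step bound.

Answer: No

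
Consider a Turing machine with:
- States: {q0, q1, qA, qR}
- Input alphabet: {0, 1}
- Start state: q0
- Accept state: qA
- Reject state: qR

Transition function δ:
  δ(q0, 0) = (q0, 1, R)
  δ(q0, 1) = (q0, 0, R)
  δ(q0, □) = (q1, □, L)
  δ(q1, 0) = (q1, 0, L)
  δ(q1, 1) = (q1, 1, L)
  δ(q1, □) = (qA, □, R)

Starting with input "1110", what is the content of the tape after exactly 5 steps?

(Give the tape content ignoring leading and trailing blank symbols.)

Execution trace:
Initial: [q0]1110
Step 1: δ(q0, 1) = (q0, 0, R) → 0[q0]110
Step 2: δ(q0, 1) = (q0, 0, R) → 00[q0]10
Step 3: δ(q0, 1) = (q0, 0, R) → 000[q0]0
Step 4: δ(q0, 0) = (q0, 1, R) → 0001[q0]□
Step 5: δ(q0, □) = (q1, □, L) → 000[q1]1□

After 5 steps, the tape (ignoring leading/trailing blanks) is: 0001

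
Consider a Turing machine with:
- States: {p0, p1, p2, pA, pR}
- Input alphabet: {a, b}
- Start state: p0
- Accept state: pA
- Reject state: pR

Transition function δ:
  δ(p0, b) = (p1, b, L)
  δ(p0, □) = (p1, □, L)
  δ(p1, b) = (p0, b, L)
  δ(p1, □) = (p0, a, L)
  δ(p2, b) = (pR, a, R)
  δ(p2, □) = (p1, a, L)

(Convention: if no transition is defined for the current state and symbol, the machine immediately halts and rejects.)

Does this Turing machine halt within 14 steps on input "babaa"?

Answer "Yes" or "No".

Execution trace:
Initial: [p0]babaa
Step 1: δ(p0, b) = (p1, b, L) → [p1]□babaa
Step 2: δ(p1, □) = (p0, a, L) → [p0]□ababaa
Step 3: δ(p0, □) = (p1, □, L) → [p1]□□ababaa
Step 4: δ(p1, □) = (p0, a, L) → [p0]□a□ababaa
Step 5: δ(p0, □) = (p1, □, L) → [p1]□□a□ababaa
Step 6: δ(p1, □) = (p0, a, L) → [p0]□a□a□ababaa
Step 7: δ(p0, □) = (p1, □, L) → [p1]□□a□a□ababaa
Step 8: δ(p1, □) = (p0, a, L) → [p0]□a□a□a□ababaa
Step 9: δ(p0, □) = (p1, □, L) → [p1]□□a□a□a□ababaa
Step 10: δ(p1, □) = (p0, a, L) → [p0]□a□a□a□a□ababaa
Step 11: δ(p0, □) = (p1, □, L) → [p1]□□a□a□a□a□ababaa
Step 12: δ(p1, □) = (p0, a, L) → [p0]□a□a□a□a□a□ababaa
Step 13: δ(p0, □) = (p1, □, L) → [p1]□□a□a□a□a□a□ababaa
Step 14: δ(p1, □) = (p0, a, L) → [p0]□a□a□a□a□a□a□ababaa

The machine has not reached a halting state after 14 steps.
The machine did not halt within the 14-step bound.

Answer: No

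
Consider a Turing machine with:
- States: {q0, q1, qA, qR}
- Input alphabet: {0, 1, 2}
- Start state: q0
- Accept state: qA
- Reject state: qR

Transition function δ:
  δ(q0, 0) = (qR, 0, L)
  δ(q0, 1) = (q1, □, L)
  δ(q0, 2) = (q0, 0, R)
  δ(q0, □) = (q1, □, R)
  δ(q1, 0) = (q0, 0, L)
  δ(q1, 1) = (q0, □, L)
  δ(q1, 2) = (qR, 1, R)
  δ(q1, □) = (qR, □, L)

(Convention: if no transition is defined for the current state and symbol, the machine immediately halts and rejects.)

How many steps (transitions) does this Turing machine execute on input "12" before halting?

Execution trace:
Initial: [q0]12
Step 1: δ(q0, 1) = (q1, □, L) → [q1]□□2
Step 2: δ(q1, □) = (qR, □, L) → [qR]□□□2

The machine reaches the reject state qR and halts.

The machine executed 2 steps before halting.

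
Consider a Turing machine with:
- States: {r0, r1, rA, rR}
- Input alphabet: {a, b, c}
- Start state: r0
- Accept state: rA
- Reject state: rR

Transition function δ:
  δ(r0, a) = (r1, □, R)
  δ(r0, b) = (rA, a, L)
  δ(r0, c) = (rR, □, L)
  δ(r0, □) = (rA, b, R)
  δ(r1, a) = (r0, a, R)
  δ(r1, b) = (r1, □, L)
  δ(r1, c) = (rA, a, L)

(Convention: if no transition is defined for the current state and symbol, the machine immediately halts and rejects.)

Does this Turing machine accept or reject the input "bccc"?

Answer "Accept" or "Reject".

Execution trace:
Initial: [r0]bccc
Step 1: δ(r0, b) = (rA, a, L) → [rA]□accc

The machine reaches the accept state rA and halts.

Answer: Accept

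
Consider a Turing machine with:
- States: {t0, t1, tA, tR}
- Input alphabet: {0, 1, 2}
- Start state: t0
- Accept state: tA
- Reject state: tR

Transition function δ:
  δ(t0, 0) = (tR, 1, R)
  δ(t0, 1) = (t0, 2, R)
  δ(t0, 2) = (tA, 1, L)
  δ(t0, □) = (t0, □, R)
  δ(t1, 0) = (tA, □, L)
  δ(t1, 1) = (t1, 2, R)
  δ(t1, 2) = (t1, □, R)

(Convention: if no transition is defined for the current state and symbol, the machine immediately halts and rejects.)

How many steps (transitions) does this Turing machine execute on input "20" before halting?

Execution trace:
Initial: [t0]20
Step 1: δ(t0, 2) = (tA, 1, L) → [tA]□10

The machine reaches the accept state tA and halts.

The machine executed 1 step before halting.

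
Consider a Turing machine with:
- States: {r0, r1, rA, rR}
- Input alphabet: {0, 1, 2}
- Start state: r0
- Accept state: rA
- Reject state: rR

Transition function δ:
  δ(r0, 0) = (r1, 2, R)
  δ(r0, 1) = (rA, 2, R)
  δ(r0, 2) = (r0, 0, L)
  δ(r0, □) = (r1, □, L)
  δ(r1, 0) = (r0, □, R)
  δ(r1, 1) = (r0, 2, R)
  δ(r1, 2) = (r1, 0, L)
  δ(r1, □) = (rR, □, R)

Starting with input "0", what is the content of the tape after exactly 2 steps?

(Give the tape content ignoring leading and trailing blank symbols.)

Execution trace:
Initial: [r0]0
Step 1: δ(r0, 0) = (r1, 2, R) → 2[r1]□
Step 2: δ(r1, □) = (rR, □, R) → 2□[rR]□

The machine reaches the reject state rR and halts.

After 2 steps, the tape (ignoring leading/trailing blanks) is: 2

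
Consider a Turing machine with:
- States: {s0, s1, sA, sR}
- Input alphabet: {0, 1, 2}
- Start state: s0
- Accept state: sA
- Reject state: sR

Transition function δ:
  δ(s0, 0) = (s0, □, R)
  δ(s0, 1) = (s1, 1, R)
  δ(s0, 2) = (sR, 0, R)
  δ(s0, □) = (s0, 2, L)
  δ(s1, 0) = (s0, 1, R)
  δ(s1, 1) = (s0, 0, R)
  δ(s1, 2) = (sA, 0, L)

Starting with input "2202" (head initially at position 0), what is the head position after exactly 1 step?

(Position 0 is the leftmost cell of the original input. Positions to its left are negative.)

Execution trace (head position shown):
Step 0: [s0]2202  (head at position 0)
Step 1: move right → 0[sR]202  (head at position 1)

After 1 step, the head is at position 1.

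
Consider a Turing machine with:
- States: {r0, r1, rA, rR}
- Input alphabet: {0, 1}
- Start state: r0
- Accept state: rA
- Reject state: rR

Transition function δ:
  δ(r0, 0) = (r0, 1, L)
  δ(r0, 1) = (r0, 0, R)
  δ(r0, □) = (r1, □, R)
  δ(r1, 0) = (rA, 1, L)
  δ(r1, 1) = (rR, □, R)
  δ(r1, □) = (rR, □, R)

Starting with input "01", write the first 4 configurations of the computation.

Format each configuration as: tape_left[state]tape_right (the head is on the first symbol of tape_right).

Transitions applied:
Step 1: δ(r0, 0) = (r0, 1, L)
Step 2: δ(r0, □) = (r1, □, R)
Step 3: δ(r1, 1) = (rR, □, R)

The first 4 configurations are:
[r0]01 ⊢ [r0]□11 ⊢ □[r1]11 ⊢ □□[rR]1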